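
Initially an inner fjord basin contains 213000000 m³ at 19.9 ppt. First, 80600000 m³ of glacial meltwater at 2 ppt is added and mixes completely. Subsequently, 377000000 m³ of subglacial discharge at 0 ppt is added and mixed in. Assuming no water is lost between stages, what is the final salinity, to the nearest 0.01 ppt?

Salt balance:
Initial salt = 213,000,000×19.9 = 4,238,700,000
After stage 1: salt = 4,238,700,000 + 80,600,000×2 = 4,399,900,000; volume = 293,600,000 m³; S = 14.986 ppt
After stage 2: salt = 4,399,900,000 + 377,000,000×0 = 4,399,900,000; volume = 670,600,000 m³
S = 4,399,900,000 / 670,600,000 = 6.5611 ppt

6.56 ppt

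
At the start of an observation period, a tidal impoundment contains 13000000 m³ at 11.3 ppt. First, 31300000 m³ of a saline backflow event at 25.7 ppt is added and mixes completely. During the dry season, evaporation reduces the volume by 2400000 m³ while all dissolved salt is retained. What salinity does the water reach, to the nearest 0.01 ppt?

22.70 ppt

After mixing: salt = 13,000,000×11.3 + 31,300,000×25.7 = 951,310,000; volume = 44,300,000 m³
After evaporation: salt unchanged = 951,310,000; volume = 44,300,000 − 2,400,000 = 41,900,000 m³
S = 951,310,000 / 41,900,000 = 22.7043 ppt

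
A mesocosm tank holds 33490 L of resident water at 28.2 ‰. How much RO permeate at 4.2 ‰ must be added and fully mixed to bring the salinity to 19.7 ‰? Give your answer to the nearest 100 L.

18400 L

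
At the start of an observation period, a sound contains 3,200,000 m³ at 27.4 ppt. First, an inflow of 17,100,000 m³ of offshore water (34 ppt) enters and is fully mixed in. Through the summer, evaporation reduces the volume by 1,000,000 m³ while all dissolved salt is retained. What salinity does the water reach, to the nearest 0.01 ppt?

After mixing: salt = 3,200,000×27.4 + 17,100,000×34 = 669,080,000; volume = 20,300,000 m³
After evaporation: salt unchanged = 669,080,000; volume = 20,300,000 − 1,000,000 = 19,300,000 m³
S = 669,080,000 / 19,300,000 = 34.6674 ppt

34.67 ppt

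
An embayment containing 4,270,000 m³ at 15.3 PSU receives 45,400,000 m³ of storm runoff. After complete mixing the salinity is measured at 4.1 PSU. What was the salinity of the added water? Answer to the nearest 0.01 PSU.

3.05 PSU

Salt balance: 4,270,000×15.3 + 45,400,000×S = 49,670,000×4.1
65,331,000 + 45,400,000·S = 203,647,000
S = (203,647,000 − 65,331,000) / 45,400,000 = 3.0466 PSU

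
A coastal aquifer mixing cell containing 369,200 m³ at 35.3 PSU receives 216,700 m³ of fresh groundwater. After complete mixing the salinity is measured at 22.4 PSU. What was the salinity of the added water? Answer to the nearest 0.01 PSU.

Salt balance: 369,200×35.3 + 216,700×S = 585,900×22.4
13,032,760 + 216,700·S = 13,124,160
S = (13,124,160 − 13,032,760) / 216,700 = 0.4218 PSU

0.42 PSU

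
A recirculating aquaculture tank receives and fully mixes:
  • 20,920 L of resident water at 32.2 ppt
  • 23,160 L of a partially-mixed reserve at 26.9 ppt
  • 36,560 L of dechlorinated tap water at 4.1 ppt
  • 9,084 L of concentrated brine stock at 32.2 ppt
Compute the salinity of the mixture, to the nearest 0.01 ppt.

19.38 ppt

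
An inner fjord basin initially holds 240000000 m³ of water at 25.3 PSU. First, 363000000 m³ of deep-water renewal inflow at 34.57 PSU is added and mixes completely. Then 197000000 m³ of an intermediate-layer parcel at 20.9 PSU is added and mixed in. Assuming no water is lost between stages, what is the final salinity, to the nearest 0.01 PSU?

28.42 PSU

By conservation of dissolved salt,
Initial salt = 240,000,000×25.3 = 6,072,000,000
After stage 1: salt = 6,072,000,000 + 363,000,000×34.57 = 18,620,910,000; volume = 603,000,000 m³; S = 30.88 PSU
After stage 2: salt = 18,620,910,000 + 197,000,000×20.9 = 22,738,210,000; volume = 800,000,000 m³
S = 22,738,210,000 / 800,000,000 = 28.4228 PSU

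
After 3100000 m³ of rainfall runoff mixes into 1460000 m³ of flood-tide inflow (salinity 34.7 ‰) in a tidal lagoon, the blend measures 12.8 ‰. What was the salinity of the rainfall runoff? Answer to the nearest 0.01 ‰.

Salt balance: 1,460,000×34.7 + 3,100,000×S = 4,560,000×12.8
50,662,000 + 3,100,000·S = 58,368,000
S = (58,368,000 − 50,662,000) / 3,100,000 = 2.4858 ‰

2.49 ‰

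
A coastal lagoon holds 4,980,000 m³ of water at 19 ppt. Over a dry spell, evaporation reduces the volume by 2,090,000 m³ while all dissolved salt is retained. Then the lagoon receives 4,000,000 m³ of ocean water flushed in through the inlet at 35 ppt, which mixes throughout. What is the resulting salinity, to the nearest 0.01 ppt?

34.05 ppt

After evaporation: salt = 4,980,000×19 = 94,620,000; volume = 4,980,000 − 2,090,000 = 2,890,000 m³
After mixing: salt = 94,620,000 + 4,000,000×35 = 234,620,000; volume = 2,890,000 + 4,000,000 = 6,890,000 m³
S = 234,620,000 / 6,890,000 = 34.0522 ppt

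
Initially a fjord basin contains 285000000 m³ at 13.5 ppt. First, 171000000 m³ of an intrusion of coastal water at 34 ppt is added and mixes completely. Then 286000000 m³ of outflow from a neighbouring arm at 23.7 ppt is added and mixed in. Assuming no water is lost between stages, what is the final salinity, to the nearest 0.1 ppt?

22.2 ppt

Conserving salt mass:
Initial salt = 285,000,000×13.5 = 3,847,500,000
After stage 1: salt = 3,847,500,000 + 171,000,000×34 = 9,661,500,000; volume = 456,000,000 m³; S = 21.188 ppt
After stage 2: salt = 9,661,500,000 + 286,000,000×23.7 = 16,439,700,000; volume = 742,000,000 m³
S = 16,439,700,000 / 742,000,000 = 22.1559 ppt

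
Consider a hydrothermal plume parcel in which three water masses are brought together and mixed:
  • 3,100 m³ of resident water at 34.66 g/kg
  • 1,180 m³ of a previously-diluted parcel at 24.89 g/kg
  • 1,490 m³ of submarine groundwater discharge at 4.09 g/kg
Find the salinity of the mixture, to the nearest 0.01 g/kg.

Weighted by volume,
salt = 3,100×34.66 + 1,180×24.89 + 1,490×4.09 = 107,446 + 29,370.2 + 6,094.1 = 142,910.3
volume = 3,100 + 1,180 + 1,490 = 5,770 m³
S = 142,910.3 / 5,770 = 24.7678 g/kg

24.77 g/kg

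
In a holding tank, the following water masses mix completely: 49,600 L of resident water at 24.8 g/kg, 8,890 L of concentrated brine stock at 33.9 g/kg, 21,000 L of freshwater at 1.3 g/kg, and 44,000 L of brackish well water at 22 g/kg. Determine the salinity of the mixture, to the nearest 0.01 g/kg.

20.46 g/kg

Salt balance:
salt = 49,600×24.8 + 8,890×33.9 + 21,000×1.3 + 44,000×22 = 1,230,080 + 301,371 + 27,300 + 968,000 = 2,526,751
volume = 49,600 + 8,890 + 21,000 + 44,000 = 123,490 L
S = 2,526,751 / 123,490 = 20.4612 g/kg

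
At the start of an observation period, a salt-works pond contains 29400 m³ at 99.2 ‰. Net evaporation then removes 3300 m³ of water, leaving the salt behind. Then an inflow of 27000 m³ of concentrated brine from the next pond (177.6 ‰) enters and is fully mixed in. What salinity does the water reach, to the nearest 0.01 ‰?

145.23 ‰

After evaporation: salt = 29,400×99.2 = 2,916,480; volume = 29,400 − 3,300 = 26,100 m³
After mixing: salt = 2,916,480 + 27,000×177.6 = 7,711,680; volume = 26,100 + 27,000 = 53,100 m³
S = 7,711,680 / 53,100 = 145.2294 ‰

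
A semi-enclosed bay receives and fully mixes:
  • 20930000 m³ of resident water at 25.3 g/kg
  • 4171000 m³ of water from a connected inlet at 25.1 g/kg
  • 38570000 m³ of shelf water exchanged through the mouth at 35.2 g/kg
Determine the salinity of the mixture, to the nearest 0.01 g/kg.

Conserving salt mass:
salt = 20,930,000×25.3 + 4,171,000×25.1 + 38,570,000×35.2 = 529,529,000 + 104,692,100 + 1,357,664,000 = 1,991,885,100
volume = 20,930,000 + 4,171,000 + 38,570,000 = 63,671,000 m³
S = 1,991,885,100 / 63,671,000 = 31.284 g/kg

31.28 g/kg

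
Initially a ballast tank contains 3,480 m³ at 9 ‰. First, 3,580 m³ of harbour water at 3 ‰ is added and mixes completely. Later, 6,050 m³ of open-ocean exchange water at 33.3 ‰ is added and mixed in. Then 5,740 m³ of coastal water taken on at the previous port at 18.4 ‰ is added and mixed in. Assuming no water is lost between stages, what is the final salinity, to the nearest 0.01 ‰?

18.52 ‰

By conservation of dissolved salt,
Initial salt = 3,480×9 = 31,320
After stage 1: salt = 31,320 + 3,580×3 = 42,060; volume = 7,060 m³; S = 5.958 ‰
After stage 2: salt = 42,060 + 6,050×33.3 = 243,525; volume = 13,110 m³; S = 18.576 ‰
After stage 3: salt = 243,525 + 5,740×18.4 = 349,141; volume = 18,850 m³
S = 349,141 / 18,850 = 18.5221 ‰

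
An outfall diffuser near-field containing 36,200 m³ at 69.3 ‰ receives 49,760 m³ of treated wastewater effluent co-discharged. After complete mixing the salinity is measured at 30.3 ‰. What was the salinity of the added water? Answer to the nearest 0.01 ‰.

Salt balance: 36,200×69.3 + 49,760×S = 85,960×30.3
2,508,660 + 49,760·S = 2,604,588
S = (2,604,588 − 2,508,660) / 49,760 = 1.9278 ‰

1.93 ‰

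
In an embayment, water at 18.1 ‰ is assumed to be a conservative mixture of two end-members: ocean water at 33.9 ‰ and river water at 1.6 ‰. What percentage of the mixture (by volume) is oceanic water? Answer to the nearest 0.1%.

Let g be the oceanic fraction. Salt balance per unit volume:
g×33.9 + (1−g)×1.6 = 18.1
g = (18.1 − 1.6) / (33.9 − 1.6) = 16.5/32.3 = 0.5108

51.1%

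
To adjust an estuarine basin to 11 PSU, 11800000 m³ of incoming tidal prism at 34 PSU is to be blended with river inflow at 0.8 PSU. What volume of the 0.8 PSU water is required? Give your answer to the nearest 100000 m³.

Salt balance: 11,800,000×34 + V×0.8 = (11,800,000+V)×11
401,200,000 + 0.8V = 129,800,000 + 11V
271,400,000 = 10.2V
V = 26,607,843.14 m³

26600000 m³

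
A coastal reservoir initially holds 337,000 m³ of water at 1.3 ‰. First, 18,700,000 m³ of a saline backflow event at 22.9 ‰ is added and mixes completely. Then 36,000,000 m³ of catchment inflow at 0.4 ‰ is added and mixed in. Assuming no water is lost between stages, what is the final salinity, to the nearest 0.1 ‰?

8.1 ‰

Conserving salt mass:
Initial salt = 337,000×1.3 = 438,100
After stage 1: salt = 438,100 + 18,700,000×22.9 = 428,668,100; volume = 19,037,000 m³; S = 22.518 ‰
After stage 2: salt = 428,668,100 + 36,000,000×0.4 = 443,068,100; volume = 55,037,000 m³
S = 443,068,100 / 55,037,000 = 8.0504 ‰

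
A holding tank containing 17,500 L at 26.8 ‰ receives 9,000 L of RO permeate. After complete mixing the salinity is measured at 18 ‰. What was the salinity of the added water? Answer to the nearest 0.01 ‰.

0.89 ‰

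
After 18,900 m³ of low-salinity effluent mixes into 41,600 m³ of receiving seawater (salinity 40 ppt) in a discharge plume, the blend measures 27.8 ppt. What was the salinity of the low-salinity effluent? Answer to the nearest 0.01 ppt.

0.95 ppt

Salt balance: 41,600×40 + 18,900×S = 60,500×27.8
1,664,000 + 18,900·S = 1,681,900
S = (1,681,900 − 1,664,000) / 18,900 = 0.9471 ppt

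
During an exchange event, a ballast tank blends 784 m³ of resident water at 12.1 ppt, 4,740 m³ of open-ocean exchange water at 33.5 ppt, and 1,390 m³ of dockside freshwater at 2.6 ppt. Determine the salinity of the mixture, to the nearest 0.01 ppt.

Mass of salt is conserved:
salt = 784×12.1 + 4,740×33.5 + 1,390×2.6 = 9,486.4 + 158,790 + 3,614 = 171,890.4
volume = 784 + 4,740 + 1,390 = 6,914 m³
S = 171,890.4 / 6,914 = 24.8612 ppt

24.86 ppt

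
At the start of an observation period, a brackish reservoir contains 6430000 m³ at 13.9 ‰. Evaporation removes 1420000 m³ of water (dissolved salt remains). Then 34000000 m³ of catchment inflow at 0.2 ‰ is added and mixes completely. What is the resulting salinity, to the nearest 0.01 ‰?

After evaporation: salt = 6,430,000×13.9 = 89,377,000; volume = 6,430,000 − 1,420,000 = 5,010,000 m³
After mixing: salt = 89,377,000 + 34,000,000×0.2 = 96,177,000; volume = 5,010,000 + 34,000,000 = 39,010,000 m³
S = 96,177,000 / 39,010,000 = 2.4654 ‰

2.47 ‰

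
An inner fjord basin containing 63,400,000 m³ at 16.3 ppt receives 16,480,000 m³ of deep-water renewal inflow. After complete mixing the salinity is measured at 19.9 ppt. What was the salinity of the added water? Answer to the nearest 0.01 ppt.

Salt balance: 63,400,000×16.3 + 16,480,000×S = 79,880,000×19.9
1,033,420,000 + 16,480,000·S = 1,589,612,000
S = (1,589,612,000 − 1,033,420,000) / 16,480,000 = 33.7495 ppt

33.75 ppt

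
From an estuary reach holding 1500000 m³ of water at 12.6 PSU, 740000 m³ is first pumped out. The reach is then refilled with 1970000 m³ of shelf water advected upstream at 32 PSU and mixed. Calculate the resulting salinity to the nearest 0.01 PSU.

26.60 PSU

Remaining after removal: 760,000 m³ at 12.6 PSU (salt = 9,576,000)
After addition: salt = 9,576,000 + 1,970,000×32 = 72,616,000; volume = 2,730,000 m³
S = 72,616,000 / 2,730,000 = 26.5993 PSU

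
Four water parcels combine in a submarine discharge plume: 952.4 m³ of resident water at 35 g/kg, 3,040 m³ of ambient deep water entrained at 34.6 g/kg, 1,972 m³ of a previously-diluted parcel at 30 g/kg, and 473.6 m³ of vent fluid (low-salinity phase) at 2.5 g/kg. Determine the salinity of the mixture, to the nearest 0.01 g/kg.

30.89 g/kg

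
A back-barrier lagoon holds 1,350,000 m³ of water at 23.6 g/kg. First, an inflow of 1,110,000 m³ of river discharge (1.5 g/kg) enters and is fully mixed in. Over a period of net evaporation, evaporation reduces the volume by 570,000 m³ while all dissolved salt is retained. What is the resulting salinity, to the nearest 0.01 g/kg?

After mixing: salt = 1,350,000×23.6 + 1,110,000×1.5 = 33,525,000; volume = 2,460,000 m³
After evaporation: salt unchanged = 33,525,000; volume = 2,460,000 − 570,000 = 1,890,000 m³
S = 33,525,000 / 1,890,000 = 17.7381 g/kg

17.74 g/kg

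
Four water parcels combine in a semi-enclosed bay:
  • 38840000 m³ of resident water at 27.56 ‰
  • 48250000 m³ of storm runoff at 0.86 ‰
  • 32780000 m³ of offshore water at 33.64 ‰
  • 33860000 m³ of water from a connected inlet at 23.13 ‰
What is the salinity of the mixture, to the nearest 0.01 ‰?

19.50 ‰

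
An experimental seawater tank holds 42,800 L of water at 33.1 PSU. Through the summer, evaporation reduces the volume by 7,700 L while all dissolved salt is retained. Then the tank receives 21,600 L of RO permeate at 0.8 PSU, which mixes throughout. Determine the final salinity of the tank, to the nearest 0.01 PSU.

25.29 PSU

After evaporation: salt = 42,800×33.1 = 1,416,680; volume = 42,800 − 7,700 = 35,100 L
After mixing: salt = 1,416,680 + 21,600×0.8 = 1,433,960; volume = 35,100 + 21,600 = 56,700 L
S = 1,433,960 / 56,700 = 25.2903 PSU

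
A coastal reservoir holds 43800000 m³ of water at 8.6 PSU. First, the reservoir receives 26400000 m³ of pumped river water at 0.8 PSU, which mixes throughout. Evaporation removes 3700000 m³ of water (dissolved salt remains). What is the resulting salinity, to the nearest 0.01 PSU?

After mixing: salt = 43,800,000×8.6 + 26,400,000×0.8 = 397,800,000; volume = 70,200,000 m³
After evaporation: salt unchanged = 397,800,000; volume = 70,200,000 − 3,700,000 = 66,500,000 m³
S = 397,800,000 / 66,500,000 = 5.982 PSU

5.98 PSU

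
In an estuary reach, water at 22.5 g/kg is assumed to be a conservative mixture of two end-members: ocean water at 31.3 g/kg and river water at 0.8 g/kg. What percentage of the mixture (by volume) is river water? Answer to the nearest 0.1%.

28.9%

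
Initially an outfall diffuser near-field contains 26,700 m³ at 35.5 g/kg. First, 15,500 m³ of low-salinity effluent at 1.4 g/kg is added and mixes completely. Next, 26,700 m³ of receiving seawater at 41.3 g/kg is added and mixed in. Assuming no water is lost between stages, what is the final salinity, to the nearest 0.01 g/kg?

30.08 g/kg

By conservation of dissolved salt,
Initial salt = 26,700×35.5 = 947,850
After stage 1: salt = 947,850 + 15,500×1.4 = 969,550; volume = 42,200 m³; S = 22.975 g/kg
After stage 2: salt = 969,550 + 26,700×41.3 = 2,072,260; volume = 68,900 m³
S = 2,072,260 / 68,900 = 30.0763 g/kg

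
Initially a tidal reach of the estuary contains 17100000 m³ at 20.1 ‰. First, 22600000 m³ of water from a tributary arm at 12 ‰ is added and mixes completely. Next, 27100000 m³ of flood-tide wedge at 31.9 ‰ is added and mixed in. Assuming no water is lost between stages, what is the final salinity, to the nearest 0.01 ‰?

22.15 ‰

Conserving salt mass:
Initial salt = 17,100,000×20.1 = 343,710,000
After stage 1: salt = 343,710,000 + 22,600,000×12 = 614,910,000; volume = 39,700,000 m³; S = 15.489 ‰
After stage 2: salt = 614,910,000 + 27,100,000×31.9 = 1,479,400,000; volume = 66,800,000 m³
S = 1,479,400,000 / 66,800,000 = 22.1467 ‰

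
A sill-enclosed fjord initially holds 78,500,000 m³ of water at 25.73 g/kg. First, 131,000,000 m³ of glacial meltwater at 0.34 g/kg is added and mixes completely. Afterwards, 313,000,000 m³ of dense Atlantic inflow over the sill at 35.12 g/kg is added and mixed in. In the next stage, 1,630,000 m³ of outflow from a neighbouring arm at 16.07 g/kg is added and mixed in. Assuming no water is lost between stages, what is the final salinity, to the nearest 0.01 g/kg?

Total salt / total volume:
Initial salt = 78,500,000×25.73 = 2,019,805,000
After stage 1: salt = 2,019,805,000 + 131,000,000×0.34 = 2,064,345,000; volume = 209,500,000 m³; S = 9.854 g/kg
After stage 2: salt = 2,064,345,000 + 313,000,000×35.12 = 13,056,905,000; volume = 522,500,000 m³; S = 24.989 g/kg
After stage 3: salt = 13,056,905,000 + 1,630,000×16.07 = 13,083,099,100; volume = 524,130,000 m³
S = 13,083,099,100 / 524,130,000 = 24.9616 g/kg

24.96 g/kg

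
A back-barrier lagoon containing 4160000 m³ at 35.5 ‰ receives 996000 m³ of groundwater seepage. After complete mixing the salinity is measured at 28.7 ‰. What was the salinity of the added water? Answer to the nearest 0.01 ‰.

Salt balance: 4,160,000×35.5 + 996,000×S = 5,156,000×28.7
147,680,000 + 996,000·S = 147,977,200
S = (147,977,200 − 147,680,000) / 996,000 = 0.2984 ‰

0.30 ‰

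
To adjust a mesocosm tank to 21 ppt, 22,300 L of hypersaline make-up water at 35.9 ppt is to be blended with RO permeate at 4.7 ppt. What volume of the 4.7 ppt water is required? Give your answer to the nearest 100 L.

20400 L

Salt balance: 22,300×35.9 + V×4.7 = (22,300+V)×21
800,570 + 4.7V = 468,300 + 21V
332,270 = 16.3V
V = 20,384.66 L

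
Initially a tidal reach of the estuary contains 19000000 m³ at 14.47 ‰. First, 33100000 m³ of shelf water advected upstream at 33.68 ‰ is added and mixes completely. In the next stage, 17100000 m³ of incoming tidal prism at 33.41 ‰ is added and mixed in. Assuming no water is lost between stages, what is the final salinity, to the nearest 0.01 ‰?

28.34 ‰

Salt balance:
Initial salt = 19,000,000×14.47 = 274,930,000
After stage 1: salt = 274,930,000 + 33,100,000×33.68 = 1,389,738,000; volume = 52,100,000 m³; S = 26.674 ‰
After stage 2: salt = 1,389,738,000 + 17,100,000×33.41 = 1,961,049,000; volume = 69,200,000 m³
S = 1,961,049,000 / 69,200,000 = 28.3389 ‰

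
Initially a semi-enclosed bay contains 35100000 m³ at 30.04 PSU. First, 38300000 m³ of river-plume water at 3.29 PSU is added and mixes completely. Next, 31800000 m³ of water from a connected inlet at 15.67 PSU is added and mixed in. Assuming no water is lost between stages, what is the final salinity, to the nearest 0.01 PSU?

Weighted by volume,
Initial salt = 35,100,000×30.04 = 1,054,404,000
After stage 1: salt = 1,054,404,000 + 38,300,000×3.29 = 1,180,411,000; volume = 73,400,000 m³; S = 16.082 PSU
After stage 2: salt = 1,180,411,000 + 31,800,000×15.67 = 1,678,717,000; volume = 105,200,000 m³
S = 1,678,717,000 / 105,200,000 = 15.9574 PSU

15.96 PSU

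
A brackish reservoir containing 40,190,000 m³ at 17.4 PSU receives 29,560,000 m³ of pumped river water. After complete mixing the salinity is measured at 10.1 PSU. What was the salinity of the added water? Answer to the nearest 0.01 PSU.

0.17 PSU

Salt balance: 40,190,000×17.4 + 29,560,000×S = 69,750,000×10.1
699,306,000 + 29,560,000·S = 704,475,000
S = (704,475,000 − 699,306,000) / 29,560,000 = 0.1749 PSU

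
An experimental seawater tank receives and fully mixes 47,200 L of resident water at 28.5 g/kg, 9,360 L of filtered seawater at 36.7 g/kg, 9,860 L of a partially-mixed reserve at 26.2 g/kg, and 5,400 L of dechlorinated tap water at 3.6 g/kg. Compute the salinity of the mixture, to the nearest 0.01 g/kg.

27.38 g/kg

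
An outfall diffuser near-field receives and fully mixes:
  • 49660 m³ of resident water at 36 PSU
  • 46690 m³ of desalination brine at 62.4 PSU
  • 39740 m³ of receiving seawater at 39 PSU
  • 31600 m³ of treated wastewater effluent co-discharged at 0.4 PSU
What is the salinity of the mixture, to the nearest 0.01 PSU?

By conservation of dissolved salt,
salt = 49,660×36 + 46,690×62.4 + 39,740×39 + 31,600×0.4 = 1,787,760 + 2,913,456 + 1,549,860 + 12,640 = 6,263,716
volume = 49,660 + 46,690 + 39,740 + 31,600 = 167,690 m³
S = 6,263,716 / 167,690 = 37.3529 PSU

37.35 PSU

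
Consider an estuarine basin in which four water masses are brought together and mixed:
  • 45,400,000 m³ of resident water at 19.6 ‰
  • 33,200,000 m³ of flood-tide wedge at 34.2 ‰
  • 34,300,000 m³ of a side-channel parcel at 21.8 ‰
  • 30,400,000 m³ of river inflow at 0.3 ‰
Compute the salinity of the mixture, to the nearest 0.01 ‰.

19.41 ‰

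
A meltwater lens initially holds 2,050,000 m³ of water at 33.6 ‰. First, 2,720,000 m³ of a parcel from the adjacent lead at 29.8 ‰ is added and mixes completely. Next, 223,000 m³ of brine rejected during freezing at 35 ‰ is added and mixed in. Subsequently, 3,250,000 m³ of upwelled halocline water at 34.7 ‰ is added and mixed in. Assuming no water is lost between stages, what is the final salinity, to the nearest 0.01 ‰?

Mass of salt is conserved:
Initial salt = 2,050,000×33.6 = 68,880,000
After stage 1: salt = 68,880,000 + 2,720,000×29.8 = 149,936,000; volume = 4,770,000 m³; S = 31.433 ‰
After stage 2: salt = 149,936,000 + 223,000×35 = 157,741,000; volume = 4,993,000 m³; S = 31.592 ‰
After stage 3: salt = 157,741,000 + 3,250,000×34.7 = 270,516,000; volume = 8,243,000 m³
S = 270,516,000 / 8,243,000 = 32.8177 ‰

32.82 ‰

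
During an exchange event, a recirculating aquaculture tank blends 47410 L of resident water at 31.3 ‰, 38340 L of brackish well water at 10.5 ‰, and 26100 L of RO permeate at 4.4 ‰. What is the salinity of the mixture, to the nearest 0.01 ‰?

By conservation of dissolved salt,
salt = 47,410×31.3 + 38,340×10.5 + 26,100×4.4 = 1,483,933 + 402,570 + 114,840 = 2,001,343
volume = 47,410 + 38,340 + 26,100 = 111,850 L
S = 2,001,343 / 111,850 = 17.8931 ‰

17.89 ‰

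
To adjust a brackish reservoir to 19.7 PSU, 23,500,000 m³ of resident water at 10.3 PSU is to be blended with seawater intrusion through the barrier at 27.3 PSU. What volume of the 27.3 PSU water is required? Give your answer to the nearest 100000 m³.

Salt balance: 23,500,000×10.3 + V×27.3 = (23,500,000+V)×19.7
242,050,000 + 27.3V = 462,950,000 + 19.7V
220,900,000 = 7.6V
V = 29,065,789.47 m³

29100000 m³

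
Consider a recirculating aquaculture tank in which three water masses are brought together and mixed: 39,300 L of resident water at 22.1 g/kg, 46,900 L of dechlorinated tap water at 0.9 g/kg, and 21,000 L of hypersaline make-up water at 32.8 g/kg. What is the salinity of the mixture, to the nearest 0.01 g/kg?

14.92 g/kg

By conservation of dissolved salt,
salt = 39,300×22.1 + 46,900×0.9 + 21,000×32.8 = 868,530 + 42,210 + 688,800 = 1,599,540
volume = 39,300 + 46,900 + 21,000 = 107,200 L
S = 1,599,540 / 107,200 = 14.9211 g/kg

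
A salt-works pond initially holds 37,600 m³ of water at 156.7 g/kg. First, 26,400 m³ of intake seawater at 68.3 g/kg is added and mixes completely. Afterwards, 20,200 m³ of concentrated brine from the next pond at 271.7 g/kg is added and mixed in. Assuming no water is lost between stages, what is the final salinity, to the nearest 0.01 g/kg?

156.57 g/kg

Salt balance:
Initial salt = 37,600×156.7 = 5,891,920
After stage 1: salt = 5,891,920 + 26,400×68.3 = 7,695,040; volume = 64,000 m³; S = 120.235 g/kg
After stage 2: salt = 7,695,040 + 20,200×271.7 = 13,183,380; volume = 84,200 m³
S = 13,183,380 / 84,200 = 156.5722 g/kg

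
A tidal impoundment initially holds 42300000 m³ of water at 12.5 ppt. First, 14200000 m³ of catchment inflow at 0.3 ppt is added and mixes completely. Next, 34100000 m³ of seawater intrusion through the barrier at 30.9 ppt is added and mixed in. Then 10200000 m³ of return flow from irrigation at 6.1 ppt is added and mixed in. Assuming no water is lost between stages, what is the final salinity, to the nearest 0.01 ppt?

Total salt / total volume:
Initial salt = 42,300,000×12.5 = 528,750,000
After stage 1: salt = 528,750,000 + 14,200,000×0.3 = 533,010,000; volume = 56,500,000 m³; S = 9.434 ppt
After stage 2: salt = 533,010,000 + 34,100,000×30.9 = 1,586,700,000; volume = 90,600,000 m³; S = 17.513 ppt
After stage 3: salt = 1,586,700,000 + 10,200,000×6.1 = 1,648,920,000; volume = 100,800,000 m³
S = 1,648,920,000 / 100,800,000 = 16.3583 ppt

16.36 ppt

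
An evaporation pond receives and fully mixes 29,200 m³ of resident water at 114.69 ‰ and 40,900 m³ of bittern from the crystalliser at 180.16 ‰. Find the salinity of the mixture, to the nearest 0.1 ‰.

Weighted by volume,
salt = 29,200×114.69 + 40,900×180.16 = 3,348,948 + 7,368,544 = 10,717,492
volume = 29,200 + 40,900 = 70,100 m³
S = 10,717,492 / 70,100 = 152.889 ‰

152.9 ‰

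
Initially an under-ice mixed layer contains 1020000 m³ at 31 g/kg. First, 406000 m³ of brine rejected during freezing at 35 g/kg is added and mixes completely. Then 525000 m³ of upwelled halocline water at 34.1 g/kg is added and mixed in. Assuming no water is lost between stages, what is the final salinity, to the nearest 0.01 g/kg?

Salt balance:
Initial salt = 1,020,000×31 = 31,620,000
After stage 1: salt = 31,620,000 + 406,000×35 = 45,830,000; volume = 1,426,000 m³; S = 32.139 g/kg
After stage 2: salt = 45,830,000 + 525,000×34.1 = 63,732,500; volume = 1,951,000 m³
S = 63,732,500 / 1,951,000 = 32.6666 g/kg

32.67 g/kg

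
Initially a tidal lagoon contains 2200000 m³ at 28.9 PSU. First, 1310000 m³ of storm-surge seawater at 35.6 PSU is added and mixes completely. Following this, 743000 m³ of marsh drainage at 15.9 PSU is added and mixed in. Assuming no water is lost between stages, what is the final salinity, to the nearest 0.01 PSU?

28.69 PSU

Total salt / total volume:
Initial salt = 2,200,000×28.9 = 63,580,000
After stage 1: salt = 63,580,000 + 1,310,000×35.6 = 110,216,000; volume = 3,510,000 m³; S = 31.401 PSU
After stage 2: salt = 110,216,000 + 743,000×15.9 = 122,029,700; volume = 4,253,000 m³
S = 122,029,700 / 4,253,000 = 28.6926 PSU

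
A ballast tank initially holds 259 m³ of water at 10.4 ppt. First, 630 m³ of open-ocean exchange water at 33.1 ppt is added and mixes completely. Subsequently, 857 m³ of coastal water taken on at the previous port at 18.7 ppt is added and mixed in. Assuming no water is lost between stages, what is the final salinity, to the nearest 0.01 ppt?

22.66 ppt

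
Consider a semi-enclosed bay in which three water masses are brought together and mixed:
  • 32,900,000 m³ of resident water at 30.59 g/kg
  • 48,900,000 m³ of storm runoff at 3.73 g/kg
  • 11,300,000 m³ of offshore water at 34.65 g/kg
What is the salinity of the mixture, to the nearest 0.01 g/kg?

16.97 g/kg

Salt balance:
salt = 32,900,000×30.59 + 48,900,000×3.73 + 11,300,000×34.65 = 1,006,411,000 + 182,397,000 + 391,545,000 = 1,580,353,000
volume = 32,900,000 + 48,900,000 + 11,300,000 = 93,100,000 m³
S = 1,580,353,000 / 93,100,000 = 16.9748 g/kg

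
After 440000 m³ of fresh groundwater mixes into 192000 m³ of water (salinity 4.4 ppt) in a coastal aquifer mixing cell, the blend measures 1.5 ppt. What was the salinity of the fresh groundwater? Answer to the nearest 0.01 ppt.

0.23 ppt

Salt balance: 192,000×4.4 + 440,000×S = 632,000×1.5
844,800 + 440,000·S = 948,000
S = (948,000 − 844,800) / 440,000 = 0.2345 ppt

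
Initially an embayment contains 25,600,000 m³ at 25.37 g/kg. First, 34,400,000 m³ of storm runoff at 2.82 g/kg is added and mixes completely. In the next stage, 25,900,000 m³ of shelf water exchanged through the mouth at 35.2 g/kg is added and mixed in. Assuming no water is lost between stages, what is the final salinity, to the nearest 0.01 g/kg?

19.30 g/kg

Conserving salt mass:
Initial salt = 25,600,000×25.37 = 649,472,000
After stage 1: salt = 649,472,000 + 34,400,000×2.82 = 746,480,000; volume = 60,000,000 m³; S = 12.441 g/kg
After stage 2: salt = 746,480,000 + 25,900,000×35.2 = 1,658,160,000; volume = 85,900,000 m³
S = 1,658,160,000 / 85,900,000 = 19.3034 g/kg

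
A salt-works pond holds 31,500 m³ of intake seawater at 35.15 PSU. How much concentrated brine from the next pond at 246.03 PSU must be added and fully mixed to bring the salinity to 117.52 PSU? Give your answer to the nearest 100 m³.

20200 m³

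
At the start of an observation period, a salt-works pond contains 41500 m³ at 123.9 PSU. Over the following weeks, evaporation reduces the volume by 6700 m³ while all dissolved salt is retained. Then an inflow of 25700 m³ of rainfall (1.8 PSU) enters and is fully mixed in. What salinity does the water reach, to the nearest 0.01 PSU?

85.75 PSU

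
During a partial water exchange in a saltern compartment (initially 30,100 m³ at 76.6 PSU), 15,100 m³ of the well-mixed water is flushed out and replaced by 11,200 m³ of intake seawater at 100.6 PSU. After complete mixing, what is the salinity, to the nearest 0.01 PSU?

86.86 PSU

Remaining after removal: 15,000 m³ at 76.6 PSU (salt = 1,149,000)
After addition: salt = 1,149,000 + 11,200×100.6 = 2,275,720; volume = 26,200 m³
S = 2,275,720 / 26,200 = 86.8595 PSU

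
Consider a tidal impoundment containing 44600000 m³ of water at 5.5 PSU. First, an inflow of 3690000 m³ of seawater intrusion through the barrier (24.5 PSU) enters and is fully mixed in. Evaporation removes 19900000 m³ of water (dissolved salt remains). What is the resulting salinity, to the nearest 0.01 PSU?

11.82 PSU

After mixing: salt = 44,600,000×5.5 + 3,690,000×24.5 = 335,705,000; volume = 48,290,000 m³
After evaporation: salt unchanged = 335,705,000; volume = 48,290,000 − 19,900,000 = 28,390,000 m³
S = 335,705,000 / 28,390,000 = 11.8248 PSU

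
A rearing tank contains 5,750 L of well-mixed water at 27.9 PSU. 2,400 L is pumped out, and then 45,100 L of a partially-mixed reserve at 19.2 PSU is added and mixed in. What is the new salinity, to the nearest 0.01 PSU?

19.80 PSU

Remaining after removal: 3,350 L at 27.9 PSU (salt = 93,465)
After addition: salt = 93,465 + 45,100×19.2 = 959,385; volume = 48,450 L
S = 959,385 / 48,450 = 19.8015 PSU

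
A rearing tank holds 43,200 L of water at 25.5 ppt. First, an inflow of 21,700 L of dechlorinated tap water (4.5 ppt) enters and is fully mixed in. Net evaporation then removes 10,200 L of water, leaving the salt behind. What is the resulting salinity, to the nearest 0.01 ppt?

After mixing: salt = 43,200×25.5 + 21,700×4.5 = 1,199,250; volume = 64,900 L
After evaporation: salt unchanged = 1,199,250; volume = 64,900 − 10,200 = 54,700 L
S = 1,199,250 / 54,700 = 21.9241 ppt

21.92 ppt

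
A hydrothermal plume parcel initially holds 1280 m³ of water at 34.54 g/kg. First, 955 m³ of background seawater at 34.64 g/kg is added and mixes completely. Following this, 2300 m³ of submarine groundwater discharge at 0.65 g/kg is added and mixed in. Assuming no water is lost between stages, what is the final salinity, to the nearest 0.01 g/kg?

17.37 g/kg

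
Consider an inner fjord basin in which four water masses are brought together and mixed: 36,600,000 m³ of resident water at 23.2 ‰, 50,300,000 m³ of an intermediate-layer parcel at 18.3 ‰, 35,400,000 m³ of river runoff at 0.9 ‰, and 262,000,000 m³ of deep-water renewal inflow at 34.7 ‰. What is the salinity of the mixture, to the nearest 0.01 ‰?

28.34 ‰

Total salt / total volume:
salt = 36,600,000×23.2 + 50,300,000×18.3 + 35,400,000×0.9 + 262,000,000×34.7 = 849,120,000 + 920,490,000 + 31,860,000 + 9,091,400,000 = 10,892,870,000
volume = 36,600,000 + 50,300,000 + 35,400,000 + 262,000,000 = 384,300,000 m³
S = 10,892,870,000 / 384,300,000 = 28.3447 ‰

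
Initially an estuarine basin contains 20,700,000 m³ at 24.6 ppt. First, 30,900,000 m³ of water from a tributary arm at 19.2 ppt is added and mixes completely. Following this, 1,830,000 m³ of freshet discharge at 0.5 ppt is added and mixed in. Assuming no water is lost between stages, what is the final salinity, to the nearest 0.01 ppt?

20.65 ppt

Total salt / total volume:
Initial salt = 20,700,000×24.6 = 509,220,000
After stage 1: salt = 509,220,000 + 30,900,000×19.2 = 1,102,500,000; volume = 51,600,000 m³; S = 21.366 ppt
After stage 2: salt = 1,102,500,000 + 1,830,000×0.5 = 1,103,415,000; volume = 53,430,000 m³
S = 1,103,415,000 / 53,430,000 = 20.6516 ppt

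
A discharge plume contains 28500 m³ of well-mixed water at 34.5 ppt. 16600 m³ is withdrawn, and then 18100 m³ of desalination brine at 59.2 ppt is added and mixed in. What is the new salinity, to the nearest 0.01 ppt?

49.40 ppt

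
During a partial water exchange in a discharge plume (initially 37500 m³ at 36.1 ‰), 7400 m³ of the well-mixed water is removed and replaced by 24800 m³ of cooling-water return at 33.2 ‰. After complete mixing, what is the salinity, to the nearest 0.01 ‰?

34.79 ‰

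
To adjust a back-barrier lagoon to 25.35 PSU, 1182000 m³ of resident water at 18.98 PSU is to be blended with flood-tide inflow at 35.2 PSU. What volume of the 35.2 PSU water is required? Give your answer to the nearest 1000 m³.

764000 m³

Salt balance: 1,182,000×18.98 + V×35.2 = (1,182,000+V)×25.35
22,434,360 + 35.2V = 29,963,700 + 25.35V
7,529,340 = 9.85V
V = 764,400 m³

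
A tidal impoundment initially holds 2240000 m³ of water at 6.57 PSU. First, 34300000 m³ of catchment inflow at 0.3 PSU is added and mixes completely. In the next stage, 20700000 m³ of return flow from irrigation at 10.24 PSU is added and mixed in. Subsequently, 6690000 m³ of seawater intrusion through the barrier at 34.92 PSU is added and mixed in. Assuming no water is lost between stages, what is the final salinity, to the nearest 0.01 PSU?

7.36 PSU

Total salt / total volume:
Initial salt = 2,240,000×6.57 = 14,716,800
After stage 1: salt = 14,716,800 + 34,300,000×0.3 = 25,006,800; volume = 36,540,000 m³; S = 0.684 PSU
After stage 2: salt = 25,006,800 + 20,700,000×10.24 = 236,974,800; volume = 57,240,000 m³; S = 4.14 PSU
After stage 3: salt = 236,974,800 + 6,690,000×34.92 = 470,589,600; volume = 63,930,000 m³
S = 470,589,600 / 63,930,000 = 7.361 PSU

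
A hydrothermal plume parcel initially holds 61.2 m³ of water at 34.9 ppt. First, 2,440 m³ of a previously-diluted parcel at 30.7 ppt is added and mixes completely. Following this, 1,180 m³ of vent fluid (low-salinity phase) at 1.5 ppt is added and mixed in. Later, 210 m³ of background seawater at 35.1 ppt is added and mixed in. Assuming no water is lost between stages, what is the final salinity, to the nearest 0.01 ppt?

22.15 ppt

By conservation of dissolved salt,
Initial salt = 61.2×34.9 = 2,135.88
After stage 1: salt = 2,135.88 + 2,440×30.7 = 77,043.88; volume = 2,501.2 m³; S = 30.803 ppt
After stage 2: salt = 77,043.88 + 1,180×1.5 = 78,813.88; volume = 3,681.2 m³; S = 21.41 ppt
After stage 3: salt = 78,813.88 + 210×35.1 = 86,184.88; volume = 3,891.2 m³
S = 86,184.88 / 3,891.2 = 22.1487 ppt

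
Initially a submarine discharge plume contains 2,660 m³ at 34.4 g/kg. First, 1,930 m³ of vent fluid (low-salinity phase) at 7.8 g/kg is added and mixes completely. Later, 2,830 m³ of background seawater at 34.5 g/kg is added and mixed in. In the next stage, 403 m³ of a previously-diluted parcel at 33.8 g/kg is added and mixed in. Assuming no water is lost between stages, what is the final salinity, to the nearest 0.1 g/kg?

Mass of salt is conserved:
Initial salt = 2,660×34.4 = 91,504
After stage 1: salt = 91,504 + 1,930×7.8 = 106,558; volume = 4,590 m³; S = 23.215 g/kg
After stage 2: salt = 106,558 + 2,830×34.5 = 204,193; volume = 7,420 m³; S = 27.519 g/kg
After stage 3: salt = 204,193 + 403×33.8 = 217,814.4; volume = 7,823 m³
S = 217,814.4 / 7,823 = 27.8428 g/kg

27.8 g/kg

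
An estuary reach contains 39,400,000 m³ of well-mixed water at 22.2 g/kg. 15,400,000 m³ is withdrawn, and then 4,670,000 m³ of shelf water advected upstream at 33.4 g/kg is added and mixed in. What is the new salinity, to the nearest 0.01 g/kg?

24.02 g/kg

Remaining after removal: 24,000,000 m³ at 22.2 g/kg (salt = 532,800,000)
After addition: salt = 532,800,000 + 4,670,000×33.4 = 688,778,000; volume = 28,670,000 m³
S = 688,778,000 / 28,670,000 = 24.0243 g/kg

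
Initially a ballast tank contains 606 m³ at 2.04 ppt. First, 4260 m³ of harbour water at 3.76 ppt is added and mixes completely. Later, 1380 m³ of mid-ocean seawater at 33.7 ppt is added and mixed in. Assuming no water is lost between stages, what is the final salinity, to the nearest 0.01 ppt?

10.21 ppt

Total salt / total volume:
Initial salt = 606×2.04 = 1,236.24
After stage 1: salt = 1,236.24 + 4,260×3.76 = 17,253.84; volume = 4,866 m³; S = 3.546 ppt
After stage 2: salt = 17,253.84 + 1,380×33.7 = 63,759.84; volume = 6,246 m³
S = 63,759.84 / 6,246 = 10.2081 ppt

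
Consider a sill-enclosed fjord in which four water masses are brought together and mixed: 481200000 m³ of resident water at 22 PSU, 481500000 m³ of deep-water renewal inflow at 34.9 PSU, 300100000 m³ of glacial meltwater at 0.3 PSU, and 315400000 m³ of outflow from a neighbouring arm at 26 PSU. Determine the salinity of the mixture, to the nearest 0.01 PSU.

22.61 PSU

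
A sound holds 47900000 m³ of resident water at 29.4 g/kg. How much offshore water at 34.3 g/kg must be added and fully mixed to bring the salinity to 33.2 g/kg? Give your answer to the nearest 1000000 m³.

165000000 m³

Salt balance: 47,900,000×29.4 + V×34.3 = (47,900,000+V)×33.2
1,408,260,000 + 34.3V = 1,590,280,000 + 33.2V
182,020,000 = 1.1V
V = 165,472,727.27 m³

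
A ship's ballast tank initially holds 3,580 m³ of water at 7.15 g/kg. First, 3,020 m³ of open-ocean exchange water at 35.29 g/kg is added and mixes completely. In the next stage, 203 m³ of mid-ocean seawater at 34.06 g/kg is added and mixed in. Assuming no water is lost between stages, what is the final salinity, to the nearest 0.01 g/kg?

Salt balance:
Initial salt = 3,580×7.15 = 25,597
After stage 1: salt = 25,597 + 3,020×35.29 = 132,172.8; volume = 6,600 m³; S = 20.026 g/kg
After stage 2: salt = 132,172.8 + 203×34.06 = 139,086.98; volume = 6,803 m³
S = 139,086.98 / 6,803 = 20.4449 g/kg

20.44 g/kg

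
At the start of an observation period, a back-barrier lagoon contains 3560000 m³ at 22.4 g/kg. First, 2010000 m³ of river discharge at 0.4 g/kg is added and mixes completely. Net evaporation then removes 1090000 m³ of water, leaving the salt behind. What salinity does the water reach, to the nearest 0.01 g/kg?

17.98 g/kg

After mixing: salt = 3,560,000×22.4 + 2,010,000×0.4 = 80,548,000; volume = 5,570,000 m³
After evaporation: salt unchanged = 80,548,000; volume = 5,570,000 − 1,090,000 = 4,480,000 m³
S = 80,548,000 / 4,480,000 = 17.9795 g/kg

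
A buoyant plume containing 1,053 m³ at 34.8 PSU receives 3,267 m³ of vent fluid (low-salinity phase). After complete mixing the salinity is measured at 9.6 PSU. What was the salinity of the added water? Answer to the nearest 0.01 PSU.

Salt balance: 1,053×34.8 + 3,267×S = 4,320×9.6
36,644.4 + 3,267·S = 41,472
S = (41,472 − 36,644.4) / 3,267 = 1.4777 PSU

1.48 PSU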